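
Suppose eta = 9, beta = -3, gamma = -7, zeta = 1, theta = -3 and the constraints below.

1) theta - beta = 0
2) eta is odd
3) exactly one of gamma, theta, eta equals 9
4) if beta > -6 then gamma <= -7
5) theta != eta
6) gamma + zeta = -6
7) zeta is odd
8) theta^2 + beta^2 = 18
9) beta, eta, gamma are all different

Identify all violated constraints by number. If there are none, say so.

None — every constraint holds.

1) theta - beta = -3 - (-3) = 0  ✓
2) eta = 9 is odd  ✓
3) gamma=-7, theta=-3, eta=9; 1 of them equals 9  ✓
4) beta = -3 > -6, so we need gamma ≤ -7; gamma = -7 ≤ -7  ✓
5) theta = -3, eta = 9; distinct  ✓
6) gamma + zeta = -7 + 1 = -6  ✓
7) zeta = 1 is odd  ✓
8) theta^2 + beta^2 = (-3)^2 + (-3)^2 = 9 + 9 = 18  ✓
9) values -3, 9, -7 are pairwise distinct  ✓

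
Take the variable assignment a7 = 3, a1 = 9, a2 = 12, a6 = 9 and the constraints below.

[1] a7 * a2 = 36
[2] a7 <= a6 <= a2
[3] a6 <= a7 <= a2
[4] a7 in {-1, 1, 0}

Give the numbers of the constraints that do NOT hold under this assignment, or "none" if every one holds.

No — constraints 3, 4 are not satisfied.

[1] a7 * a2 = 3 * 12 = 36 — satisfied.
[2] values 3 <= 9 <= 12 — satisfied.
[3] values 9, 3, 12; a6 = 9 is not <= a7 = 3 — violated.
[4] a7 = 3 is not in {-1, 1, 0} — violated.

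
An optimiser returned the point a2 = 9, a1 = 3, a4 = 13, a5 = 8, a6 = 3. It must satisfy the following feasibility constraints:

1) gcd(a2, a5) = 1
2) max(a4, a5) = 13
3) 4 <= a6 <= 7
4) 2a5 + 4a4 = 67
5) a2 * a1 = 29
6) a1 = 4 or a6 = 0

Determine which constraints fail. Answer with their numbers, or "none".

No — constraints 3, 4, 5, and 6 are not satisfied.

1) gcd(9, 8) = 1 — holds.
2) max(13, 8) = 13 — holds.
3) a6 = 3 is outside [4, 7] — fails.
4) 2a5 + 4a4 = 2(8) + 4(13) = 68, not 67 — fails.
5) a2 * a1 = 9 * 3 = 27, not 29 — fails.
6) a1 = 3 ≠ 4 and a6 = 3 ≠ 0; both disjuncts false — fails.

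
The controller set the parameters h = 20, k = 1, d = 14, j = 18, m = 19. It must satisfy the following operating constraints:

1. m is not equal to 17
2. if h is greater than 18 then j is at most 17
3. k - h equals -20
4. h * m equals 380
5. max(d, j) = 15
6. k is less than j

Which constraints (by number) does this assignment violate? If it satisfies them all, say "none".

The assignment fails constraints 2, 3, and 5.

1. m = 19, and 19 ≠ 17 — satisfied.
2. h = 20 > 18, so we need j ≤ 17; but j = 18 > 17 — violated.
3. k - h = 1 - 20 = -19, not -20 — violated.
4. h * m = 20 * 19 = 380 — satisfied.
5. max(14, 18) = 18, not 15 — violated.
6. k = 1, j = 18; 1 < 18 — satisfied.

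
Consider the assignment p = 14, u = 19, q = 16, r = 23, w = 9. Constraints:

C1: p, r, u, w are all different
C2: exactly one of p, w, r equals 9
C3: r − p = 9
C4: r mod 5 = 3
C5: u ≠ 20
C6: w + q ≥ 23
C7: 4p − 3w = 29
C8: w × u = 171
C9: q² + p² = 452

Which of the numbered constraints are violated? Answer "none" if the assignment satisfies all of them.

C1: values 14, 23, 19, 9 are pairwise distinct — OK.
C2: p=14, w=9, r=23; 1 of them equals 9 — OK.
C3: r − p = 23 − 14 = 9 — OK.
C4: 23 mod 5 = 3 — OK.
C5: u = 19, and 19 ≠ 20 — OK.
C6: w + q = 9 + 16 = 25; 25 ≥ 23 — OK.
C7: 4p − 3w = 4(14) − 3(9) = 29 — OK.
C8: w × u = 9 × 19 = 171 — OK.
C9: q² + p² = 16² + 14² = 256 + 196 = 452 — OK.

None — every constraint holds.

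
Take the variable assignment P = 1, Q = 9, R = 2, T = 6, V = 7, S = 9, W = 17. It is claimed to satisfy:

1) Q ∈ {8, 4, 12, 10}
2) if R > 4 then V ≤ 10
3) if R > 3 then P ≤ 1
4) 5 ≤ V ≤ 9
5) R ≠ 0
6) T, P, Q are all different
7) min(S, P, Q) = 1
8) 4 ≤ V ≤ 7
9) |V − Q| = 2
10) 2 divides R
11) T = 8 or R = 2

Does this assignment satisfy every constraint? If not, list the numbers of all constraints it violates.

Violated: 1.

1) Q = 9 is not in {8, 4, 12, 10} — violated.
2) R = 2, not > 4; antecedent false, conditional vacuously true — OK.
3) R = 2, not > 3; antecedent false, conditional vacuously true — OK.
4) V = 7 lies in [5, 9] — OK.
5) R = 2, and 2 ≠ 0 — OK.
6) values 6, 1, 9 are pairwise distinct — OK.
7) min(9, 1, 9) = 1 — OK.
8) V = 7 lies in [4, 7] — OK.
9) |7 − 9| = 2 — OK.
10) 2 / 2 = 1, so 2 divides 2 — OK.
11) T = 6 ≠ 8, but R = 2 = 2 (second disjunct) — OK.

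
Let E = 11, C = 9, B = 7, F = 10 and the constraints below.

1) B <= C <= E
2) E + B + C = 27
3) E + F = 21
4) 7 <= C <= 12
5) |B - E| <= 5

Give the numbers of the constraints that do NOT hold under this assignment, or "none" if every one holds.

The assignment satisfies every constraint.

1) values 7 <= 9 <= 11  ✓
2) E + B + C = 11 + 7 + 9 = 27  ✓
3) E + F = 11 + 10 = 21  ✓
4) C = 9 lies in [7, 12]  ✓
5) |7 - 11| = 4; 4 ≤ 5  ✓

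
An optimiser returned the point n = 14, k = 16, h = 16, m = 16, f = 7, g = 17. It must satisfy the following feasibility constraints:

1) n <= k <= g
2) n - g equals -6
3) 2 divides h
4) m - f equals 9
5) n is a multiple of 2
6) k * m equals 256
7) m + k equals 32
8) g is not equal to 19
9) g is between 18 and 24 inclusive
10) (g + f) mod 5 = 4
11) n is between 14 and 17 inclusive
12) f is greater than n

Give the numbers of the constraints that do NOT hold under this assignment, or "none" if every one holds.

Constraints 2, 9, 12 are violated.

1) values 14 <= 16 <= 17 — holds.
2) n - g = 14 - 17 = -3, not -6 — does not hold.
3) 16 / 2 = 8, so 2 divides 16 — holds.
4) m - f = 16 - 7 = 9 — holds.
5) 14 / 2 = 7, so 2 divides 14 — holds.
6) k * m = 16 * 16 = 256 — holds.
7) m + k = 16 + 16 = 32 — holds.
8) g = 17, and 17 ≠ 19 — holds.
9) g = 17 is outside [18, 24] — does not hold.
10) g + f = 24; 24 mod 5 = 4 — holds.
11) n = 14 lies in [14, 17] — holds.
12) f = 7, n = 14; 7 ≤ 14 (want >) — does not hold.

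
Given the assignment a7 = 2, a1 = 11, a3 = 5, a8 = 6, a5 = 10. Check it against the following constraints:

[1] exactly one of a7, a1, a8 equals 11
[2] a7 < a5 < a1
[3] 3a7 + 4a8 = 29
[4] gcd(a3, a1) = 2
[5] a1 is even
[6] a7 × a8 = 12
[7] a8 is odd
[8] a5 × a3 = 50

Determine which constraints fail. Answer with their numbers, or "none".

Constraints 3, 4, 5, 7 are violated.

[1] a7=2, a1=11, a8=6; 1 of them equals 11  true
[2] values 2 < 10 < 11  true
[3] 3a7 + 4a8 = 3(2) + 4(6) = 30, not 29  false
[4] gcd(5, 11) = 1, not 2  false
[5] a1 = 11 is odd  false
[6] a7 × a8 = 2 × 6 = 12  true
[7] a8 = 6 is even  false
[8] a5 × a3 = 10 × 5 = 50  true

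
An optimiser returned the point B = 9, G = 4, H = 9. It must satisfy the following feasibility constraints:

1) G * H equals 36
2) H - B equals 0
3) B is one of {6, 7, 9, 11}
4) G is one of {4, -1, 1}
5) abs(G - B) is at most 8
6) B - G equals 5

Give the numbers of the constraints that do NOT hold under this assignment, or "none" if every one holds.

1) G * H = 4 * 9 = 36  ✔
2) H - B = 9 - 9 = 0  ✔
3) B = 9 is in {6, 7, 9, 11}  ✔
4) G = 4 is in {4, -1, 1}  ✔
5) abs(4 - 9) = 5; 5 ≤ 8  ✔
6) B - G = 9 - 4 = 5  ✔

None — every constraint holds.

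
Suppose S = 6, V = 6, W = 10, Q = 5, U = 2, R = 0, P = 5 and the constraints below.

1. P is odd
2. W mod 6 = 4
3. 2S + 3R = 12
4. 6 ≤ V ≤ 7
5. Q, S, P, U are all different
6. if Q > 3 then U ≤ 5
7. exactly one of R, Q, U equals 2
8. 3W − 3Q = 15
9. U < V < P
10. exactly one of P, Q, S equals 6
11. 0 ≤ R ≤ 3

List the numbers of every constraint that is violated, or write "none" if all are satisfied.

No — constraints 5 and 9 are not satisfied.

1. P = 5 is odd  yes
2. 10 mod 6 = 4  yes
3. 2S + 3R = 2(6) + 3(0) = 12  yes
4. V = 6 lies in [6, 7]  yes
5. Q = P = 5, not all different  no
6. Q = 5 > 3, so we need U ≤ 5; U = 2 ≤ 5  yes
7. R=0, Q=5, U=2; 1 of them equals 2  yes
8. 3W − 3Q = 3(10) − 3(5) = 15  yes
9. values 2, 6, 5; V = 6 is not < P = 5  no
10. P=5, Q=5, S=6; 1 of them equals 6  yes
11. R = 0 lies in [0, 3]  yes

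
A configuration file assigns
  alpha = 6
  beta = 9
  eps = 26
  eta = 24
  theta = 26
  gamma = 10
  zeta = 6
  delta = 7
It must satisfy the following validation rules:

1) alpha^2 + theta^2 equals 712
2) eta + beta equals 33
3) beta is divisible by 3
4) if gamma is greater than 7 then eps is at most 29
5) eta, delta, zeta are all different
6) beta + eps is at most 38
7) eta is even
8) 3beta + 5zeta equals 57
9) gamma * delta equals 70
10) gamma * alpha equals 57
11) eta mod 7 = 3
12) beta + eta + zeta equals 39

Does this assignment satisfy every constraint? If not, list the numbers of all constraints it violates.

1) alpha^2 + theta^2 = 6^2 + 26^2 = 36 + 676 = 712 — OK.
2) eta + beta = 24 + 9 = 33 — OK.
3) 9 / 3 = 3, so 3 divides 9 — OK.
4) gamma = 10 > 7, so we need eps ≤ 29; eps = 26 ≤ 29 — OK.
5) values 24, 7, 6 are pairwise distinct — OK.
6) beta + eps = 9 + 26 = 35; 35 ≤ 38 — OK.
7) eta = 24 is even — OK.
8) 3beta + 5zeta = 3(9) + 5(6) = 57 — OK.
9) gamma * delta = 10 * 7 = 70 — OK.
10) gamma * alpha = 10 * 6 = 60, not 57 — violated.
11) 24 mod 7 = 3 — OK.
12) beta + eta + zeta = 9 + 24 + 6 = 39 — OK.

Constraint 10 does not hold.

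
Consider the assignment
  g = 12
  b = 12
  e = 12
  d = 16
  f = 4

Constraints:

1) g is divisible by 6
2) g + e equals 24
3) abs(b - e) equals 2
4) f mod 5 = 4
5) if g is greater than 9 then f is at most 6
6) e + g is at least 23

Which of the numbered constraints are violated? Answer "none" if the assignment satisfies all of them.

No — constraint 3 is not satisfied.

1) 12 / 6 = 2, so 6 divides 12 — holds.
2) g + e = 12 + 12 = 24 — holds.
3) abs(12 - 12) = 0, not 2 — does not hold.
4) 4 mod 5 = 4 — holds.
5) g = 12 > 9, so we need f ≤ 6; f = 4 ≤ 6 — holds.
6) e + g = 12 + 12 = 24; 24 ≥ 23 — holds.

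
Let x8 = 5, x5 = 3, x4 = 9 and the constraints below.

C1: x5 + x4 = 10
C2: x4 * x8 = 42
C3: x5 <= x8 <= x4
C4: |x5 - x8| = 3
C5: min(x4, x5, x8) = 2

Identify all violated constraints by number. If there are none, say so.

The assignment fails constraints 1, 2, 4, and 5.

C1: x5 + x4 = 3 + 9 = 12, not 10 — violated.
C2: x4 * x8 = 9 * 5 = 45, not 42 — violated.
C3: values 3 <= 5 <= 9 — satisfied.
C4: |3 - 5| = 2, not 3 — violated.
C5: min(9, 3, 5) = 3, not 2 — violated.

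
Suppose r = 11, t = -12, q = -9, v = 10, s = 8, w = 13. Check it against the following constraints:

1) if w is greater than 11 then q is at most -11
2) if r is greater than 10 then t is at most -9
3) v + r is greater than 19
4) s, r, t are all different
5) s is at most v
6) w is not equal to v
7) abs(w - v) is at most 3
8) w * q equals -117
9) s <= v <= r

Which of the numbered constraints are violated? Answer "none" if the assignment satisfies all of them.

The assignment fails constraint 1.

1) w = 13 > 11, so we need q ≤ -11; but q = -9 > -11 — violated.
2) r = 11 > 10, so we need t ≤ -9; t = -12 ≤ -9 — OK.
3) v + r = 10 + 11 = 21; 21 > 19 — OK.
4) values 8, 11, -12 are pairwise distinct — OK.
5) s = 8, v = 10; 8 ≤ 10 — OK.
6) w = 13, v = 10; distinct — OK.
7) abs(13 - 10) = 3; 3 ≤ 3 — OK.
8) w * q = 13 * (-9) = -117 — OK.
9) values 8 <= 10 <= 11 — OK.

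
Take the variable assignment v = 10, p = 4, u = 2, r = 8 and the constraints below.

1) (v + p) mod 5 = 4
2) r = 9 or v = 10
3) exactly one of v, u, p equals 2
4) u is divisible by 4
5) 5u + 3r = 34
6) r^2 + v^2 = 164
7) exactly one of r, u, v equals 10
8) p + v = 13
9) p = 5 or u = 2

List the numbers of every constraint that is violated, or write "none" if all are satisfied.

1) v + p = 14; 14 mod 5 = 4  OK
2) r = 8 ≠ 9, but v = 10 = 10 (second disjunct)  OK
3) v=10, u=2, p=4; 1 of them equals 2  OK
4) 2 = 4*0 + 2, so 4 does not divide 2  FAIL
5) 5u + 3r = 5(2) + 3(8) = 34  OK
6) r^2 + v^2 = 8^2 + 10^2 = 64 + 100 = 164  OK
7) r=8, u=2, v=10; 1 of them equals 10  OK
8) p + v = 4 + 10 = 14, not 13  FAIL
9) p = 4 ≠ 5, but u = 2 = 2 (second disjunct)  OK

No — constraints 4 and 8 are not satisfied.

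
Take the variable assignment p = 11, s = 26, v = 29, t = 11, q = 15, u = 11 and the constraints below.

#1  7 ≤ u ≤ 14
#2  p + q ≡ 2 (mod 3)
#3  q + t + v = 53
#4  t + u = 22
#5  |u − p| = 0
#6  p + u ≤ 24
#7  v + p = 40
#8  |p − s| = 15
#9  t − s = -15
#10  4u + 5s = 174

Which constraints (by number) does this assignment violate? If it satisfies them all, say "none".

Constraint 3 is violated.

#1 u = 11 lies in [7, 14]  holds
#2 p + q = 26; 26 mod 3 = 2  holds
#3 q + t + v = 15 + 11 + 29 = 55, not 53  fails
#4 t + u = 11 + 11 = 22  holds
#5 |11 − 11| = 0  holds
#6 p + u = 11 + 11 = 22; 22 ≤ 24  holds
#7 v + p = 29 + 11 = 40  holds
#8 |11 − 26| = 15  holds
#9 t − s = 11 − 26 = -15  holds
#10 4u + 5s = 4(11) + 5(26) = 174  holds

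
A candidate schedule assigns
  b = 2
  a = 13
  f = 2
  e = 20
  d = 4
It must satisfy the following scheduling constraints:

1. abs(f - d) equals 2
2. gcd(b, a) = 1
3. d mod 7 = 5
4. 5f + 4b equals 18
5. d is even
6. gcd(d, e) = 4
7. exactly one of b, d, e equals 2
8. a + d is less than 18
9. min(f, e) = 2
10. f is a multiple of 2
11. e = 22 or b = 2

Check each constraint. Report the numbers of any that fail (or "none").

1. abs(2 - 4) = 2 — holds.
2. gcd(2, 13) = 1 — holds.
3. 4 mod 7 = 4, not 5 — does not hold.
4. 5f + 4b = 5(2) + 4(2) = 18 — holds.
5. d = 4 is even — holds.
6. gcd(4, 20) = 4 — holds.
7. b=2, d=4, e=20; 1 of them equals 2 — holds.
8. a + d = 13 + 4 = 17; 17 < 18 — holds.
9. min(2, 20) = 2 — holds.
10. 2 / 2 = 1, so 2 divides 2 — holds.
11. e = 20 ≠ 22, but b = 2 = 2 (second disjunct) — holds.

No — constraint 3 is not satisfied.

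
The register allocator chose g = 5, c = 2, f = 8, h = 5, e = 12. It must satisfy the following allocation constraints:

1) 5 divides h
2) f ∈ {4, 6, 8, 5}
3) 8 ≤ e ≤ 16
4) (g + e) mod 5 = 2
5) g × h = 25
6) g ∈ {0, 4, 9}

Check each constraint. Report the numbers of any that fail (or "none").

1) 5 / 5 = 1, so 5 divides 5  holds
2) f = 8 is in {4, 6, 8, 5}  holds
3) e = 12 lies in [8, 16]  holds
4) g + e = 17; 17 mod 5 = 2  holds
5) g × h = 5 × 5 = 25  holds
6) g = 5 is not in {0, 4, 9}  fails

Constraint 6 does not hold.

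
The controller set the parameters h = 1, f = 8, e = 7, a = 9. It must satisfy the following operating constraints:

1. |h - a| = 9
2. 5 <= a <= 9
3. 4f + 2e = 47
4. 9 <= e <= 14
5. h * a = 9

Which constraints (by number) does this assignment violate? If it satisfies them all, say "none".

The assignment fails constraints 1, 3, and 4.

1. |1 - 9| = 8, not 9 — violated.
2. a = 9 lies in [5, 9] — satisfied.
3. 4f + 2e = 4(8) + 2(7) = 46, not 47 — violated.
4. e = 7 is outside [9, 14] — violated.
5. h * a = 1 * 9 = 9 — satisfied.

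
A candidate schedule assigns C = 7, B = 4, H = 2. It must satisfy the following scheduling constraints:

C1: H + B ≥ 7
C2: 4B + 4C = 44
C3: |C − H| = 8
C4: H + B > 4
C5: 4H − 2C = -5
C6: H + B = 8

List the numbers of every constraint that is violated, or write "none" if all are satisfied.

C1: H + B = 2 + 4 = 6; 6 < 7, bound 7 not met — violated.
C2: 4B + 4C = 4(4) + 4(7) = 44 — satisfied.
C3: |7 − 2| = 5, not 8 — violated.
C4: H + B = 2 + 4 = 6; 6 > 4 — satisfied.
C5: 4H − 2C = 4(2) − 2(7) = -6, not -5 — violated.
C6: H + B = 2 + 4 = 6, not 8 — violated.

Constraints 1, 3, 5, and 6 are violated.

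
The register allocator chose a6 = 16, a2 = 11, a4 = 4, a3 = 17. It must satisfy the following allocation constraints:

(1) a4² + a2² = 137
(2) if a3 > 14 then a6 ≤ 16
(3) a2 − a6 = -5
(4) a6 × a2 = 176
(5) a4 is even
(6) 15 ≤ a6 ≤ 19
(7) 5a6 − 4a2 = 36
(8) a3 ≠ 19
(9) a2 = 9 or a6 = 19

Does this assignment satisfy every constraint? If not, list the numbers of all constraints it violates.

Constraint 9 is violated.

(1) a4² + a2² = 4² + 11² = 16 + 121 = 137  OK
(2) a3 = 17 > 14, so we need a6 ≤ 16; a6 = 16 ≤ 16  OK
(3) a2 − a6 = 11 − 16 = -5  OK
(4) a6 × a2 = 16 × 11 = 176  OK
(5) a4 = 4 is even  OK
(6) a6 = 16 lies in [15, 19]  OK
(7) 5a6 − 4a2 = 5(16) − 4(11) = 36  OK
(8) a3 = 17, and 17 ≠ 19  OK
(9) a2 = 11 ≠ 9 and a6 = 16 ≠ 19; both disjuncts false  FAIL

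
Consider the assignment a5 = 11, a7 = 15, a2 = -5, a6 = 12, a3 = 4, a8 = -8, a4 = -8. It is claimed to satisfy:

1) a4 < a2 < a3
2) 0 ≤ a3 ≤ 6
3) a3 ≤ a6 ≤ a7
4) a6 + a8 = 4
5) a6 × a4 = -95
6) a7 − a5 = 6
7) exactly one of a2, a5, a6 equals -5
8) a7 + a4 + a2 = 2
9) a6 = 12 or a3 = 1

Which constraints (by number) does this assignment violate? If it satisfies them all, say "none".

1) values -8 < -5 < 4 — OK.
2) a3 = 4 lies in [0, 6] — OK.
3) values 4 ≤ 12 ≤ 15 — OK.
4) a6 + a8 = 12 + (-8) = 4 — OK.
5) a6 × a4 = 12 × (-8) = -96, not -95 — violated.
6) a7 − a5 = 15 − 11 = 4, not 6 — violated.
7) a2=-5, a5=11, a6=12; 1 of them equals -5 — OK.
8) a7 + a4 + a2 = 15 + (-8) + (-5) = 2 — OK.
9) a6 = 12 = 12 (first disjunct) — OK.

Constraints 5 and 6 are violated.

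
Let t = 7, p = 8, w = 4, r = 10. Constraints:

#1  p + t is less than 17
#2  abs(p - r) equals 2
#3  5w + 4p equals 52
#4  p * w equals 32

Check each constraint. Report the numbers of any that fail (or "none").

#1 p + t = 8 + 7 = 15; 15 < 17  ✓
#2 abs(8 - 10) = 2  ✓
#3 5w + 4p = 5(4) + 4(8) = 52  ✓
#4 p * w = 8 * 4 = 32  ✓

None — every constraint holds.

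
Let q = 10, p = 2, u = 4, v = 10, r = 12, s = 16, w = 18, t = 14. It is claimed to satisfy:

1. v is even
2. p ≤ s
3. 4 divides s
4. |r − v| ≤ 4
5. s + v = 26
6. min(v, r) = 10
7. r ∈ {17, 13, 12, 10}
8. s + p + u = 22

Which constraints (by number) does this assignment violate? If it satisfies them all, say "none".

None — every constraint holds.

1. v = 10 is even — holds.
2. p = 2, s = 16; 2 ≤ 16 — holds.
3. 16 / 4 = 4, so 4 divides 16 — holds.
4. |12 − 10| = 2; 2 ≤ 4 — holds.
5. s + v = 16 + 10 = 26 — holds.
6. min(10, 12) = 10 — holds.
7. r = 12 is in {17, 13, 12, 10} — holds.
8. s + p + u = 16 + 2 + 4 = 22 — holds.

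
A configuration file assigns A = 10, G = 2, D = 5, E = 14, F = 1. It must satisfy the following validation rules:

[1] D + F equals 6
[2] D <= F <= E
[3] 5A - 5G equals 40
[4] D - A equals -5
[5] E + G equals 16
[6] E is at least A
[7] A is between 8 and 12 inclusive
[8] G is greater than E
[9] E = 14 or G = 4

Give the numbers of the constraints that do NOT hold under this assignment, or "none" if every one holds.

Constraints 2 and 8 do not hold.

[1] D + F = 5 + 1 = 6 — holds.
[2] values 5, 1, 14; D = 5 is not <= F = 1 — does not hold.
[3] 5A - 5G = 5(10) - 5(2) = 40 — holds.
[4] D - A = 5 - 10 = -5 — holds.
[5] E + G = 14 + 2 = 16 — holds.
[6] E = 14, A = 10; 14 ≥ 10 — holds.
[7] A = 10 lies in [8, 12] — holds.
[8] G = 2, E = 14; 2 ≤ 14 (want >) — does not hold.
[9] E = 14 = 14 (first disjunct) — holds.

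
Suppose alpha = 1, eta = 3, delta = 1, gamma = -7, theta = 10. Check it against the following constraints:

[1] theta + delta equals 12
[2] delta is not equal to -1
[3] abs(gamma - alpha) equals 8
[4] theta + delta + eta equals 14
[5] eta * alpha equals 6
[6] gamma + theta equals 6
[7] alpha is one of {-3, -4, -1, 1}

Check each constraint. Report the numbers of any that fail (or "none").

[1] theta + delta = 10 + 1 = 11, not 12  FAIL
[2] delta = 1, and 1 ≠ -1  OK
[3] abs(-7 - 1) = 8  OK
[4] theta + delta + eta = 10 + 1 + 3 = 14  OK
[5] eta * alpha = 3 * 1 = 3, not 6  FAIL
[6] gamma + theta = -7 + 10 = 3, not 6  FAIL
[7] alpha = 1 is in {-3, -4, -1, 1}  OK

Violated: 1, 5, 6.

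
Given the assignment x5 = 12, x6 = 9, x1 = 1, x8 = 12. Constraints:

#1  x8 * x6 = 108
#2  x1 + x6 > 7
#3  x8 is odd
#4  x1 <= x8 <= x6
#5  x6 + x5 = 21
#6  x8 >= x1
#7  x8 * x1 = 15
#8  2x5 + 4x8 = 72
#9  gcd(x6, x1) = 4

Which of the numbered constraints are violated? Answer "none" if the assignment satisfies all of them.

Constraints 3, 4, 7, and 9 are violated.

#1 x8 * x6 = 12 * 9 = 108 — OK.
#2 x1 + x6 = 1 + 9 = 10; 10 > 7 — OK.
#3 x8 = 12 is even — violated.
#4 values 1, 12, 9; x8 = 12 is not <= x6 = 9 — violated.
#5 x6 + x5 = 9 + 12 = 21 — OK.
#6 x8 = 12, x1 = 1; 12 ≥ 1 — OK.
#7 x8 * x1 = 12 * 1 = 12, not 15 — violated.
#8 2x5 + 4x8 = 2(12) + 4(12) = 72 — OK.
#9 gcd(9, 1) = 1, not 4 — violated.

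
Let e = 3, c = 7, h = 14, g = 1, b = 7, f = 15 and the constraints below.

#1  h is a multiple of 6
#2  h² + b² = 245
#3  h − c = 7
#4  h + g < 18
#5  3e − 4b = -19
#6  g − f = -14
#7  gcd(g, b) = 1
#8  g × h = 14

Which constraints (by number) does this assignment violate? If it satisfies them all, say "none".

The assignment fails constraint 1.

#1 14 = 6×2 + 2, so 6 does not divide 14 — violated.
#2 h² + b² = 14² + 7² = 196 + 49 = 245 — satisfied.
#3 h − c = 14 − 7 = 7 — satisfied.
#4 h + g = 14 + 1 = 15; 15 < 18 — satisfied.
#5 3e − 4b = 3(3) − 4(7) = -19 — satisfied.
#6 g − f = 1 − 15 = -14 — satisfied.
#7 gcd(1, 7) = 1 — satisfied.
#8 g × h = 1 × 14 = 14 — satisfied.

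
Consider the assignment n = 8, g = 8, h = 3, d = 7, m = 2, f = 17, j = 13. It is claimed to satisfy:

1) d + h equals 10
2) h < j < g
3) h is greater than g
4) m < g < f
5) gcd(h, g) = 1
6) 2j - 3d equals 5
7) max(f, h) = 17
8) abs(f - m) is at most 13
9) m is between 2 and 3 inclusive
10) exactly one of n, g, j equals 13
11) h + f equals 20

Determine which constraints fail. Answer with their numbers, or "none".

1) d + h = 7 + 3 = 10  ✓
2) values 3, 13, 8; j = 13 is not < g = 8  ✗
3) h = 3, g = 8; 3 ≤ 8 (want >)  ✗
4) values 2 < 8 < 17  ✓
5) gcd(3, 8) = 1  ✓
6) 2j - 3d = 2(13) - 3(7) = 5  ✓
7) max(17, 3) = 17  ✓
8) abs(17 - 2) = 15; 15 > 13, exceeds bound 13  ✗
9) m = 2 lies in [2, 3]  ✓
10) n=8, g=8, j=13; 1 of them equals 13  ✓
11) h + f = 3 + 17 = 20  ✓

Constraints 2, 3, and 8 do not hold.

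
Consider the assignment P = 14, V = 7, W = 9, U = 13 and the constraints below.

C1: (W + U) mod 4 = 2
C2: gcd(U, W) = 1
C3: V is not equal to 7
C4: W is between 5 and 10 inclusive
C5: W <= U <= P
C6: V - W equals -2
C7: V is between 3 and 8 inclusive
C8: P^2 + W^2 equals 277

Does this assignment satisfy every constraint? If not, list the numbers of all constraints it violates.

No — constraint 3 is not satisfied.

C1: W + U = 22; 22 mod 4 = 2 — OK.
C2: gcd(13, 9) = 1 — OK.
C3: V = 7, but 7 is required to differ — violated.
C4: W = 9 lies in [5, 10] — OK.
C5: values 9 <= 13 <= 14 — OK.
C6: V - W = 7 - 9 = -2 — OK.
C7: V = 7 lies in [3, 8] — OK.
C8: P^2 + W^2 = 14^2 + 9^2 = 196 + 81 = 277 — OK.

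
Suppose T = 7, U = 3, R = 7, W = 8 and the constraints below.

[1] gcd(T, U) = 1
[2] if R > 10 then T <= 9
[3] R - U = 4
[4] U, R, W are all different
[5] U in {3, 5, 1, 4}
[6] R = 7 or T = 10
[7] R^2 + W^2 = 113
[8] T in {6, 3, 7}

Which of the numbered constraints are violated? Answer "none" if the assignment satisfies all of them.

[1] gcd(7, 3) = 1  ✓
[2] R = 7, not > 10; antecedent false, conditional vacuously true  ✓
[3] R - U = 7 - 3 = 4  ✓
[4] values 3, 7, 8 are pairwise distinct  ✓
[5] U = 3 is in {3, 5, 1, 4}  ✓
[6] R = 7 = 7 (first disjunct)  ✓
[7] R^2 + W^2 = 7^2 + 8^2 = 49 + 64 = 113  ✓
[8] T = 7 is in {6, 3, 7}  ✓

None — every constraint holds.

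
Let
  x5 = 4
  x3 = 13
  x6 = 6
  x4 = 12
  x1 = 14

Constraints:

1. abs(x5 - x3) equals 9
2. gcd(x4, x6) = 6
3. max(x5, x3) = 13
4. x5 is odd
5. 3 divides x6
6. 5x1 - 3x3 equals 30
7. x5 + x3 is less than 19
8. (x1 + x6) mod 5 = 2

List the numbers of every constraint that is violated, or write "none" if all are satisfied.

Constraints 4, 6, and 8 do not hold.

1. abs(4 - 13) = 9 — satisfied.
2. gcd(12, 6) = 6 — satisfied.
3. max(4, 13) = 13 — satisfied.
4. x5 = 4 is even — violated.
5. 6 / 3 = 2, so 3 divides 6 — satisfied.
6. 5x1 - 3x3 = 5(14) - 3(13) = 31, not 30 — violated.
7. x5 + x3 = 4 + 13 = 17; 17 < 19 — satisfied.
8. x1 + x6 = 20; 20 mod 5 = 0, not 2 — violated.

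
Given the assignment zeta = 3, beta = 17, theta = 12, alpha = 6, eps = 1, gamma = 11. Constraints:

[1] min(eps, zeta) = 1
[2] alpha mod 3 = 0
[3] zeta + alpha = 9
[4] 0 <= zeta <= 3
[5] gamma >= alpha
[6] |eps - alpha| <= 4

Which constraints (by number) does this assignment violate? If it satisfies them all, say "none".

Violated: 6.

[1] min(1, 3) = 1  holds
[2] 6 mod 3 = 0  holds
[3] zeta + alpha = 3 + 6 = 9  holds
[4] zeta = 3 lies in [0, 3]  holds
[5] gamma = 11, alpha = 6; 11 ≥ 6  holds
[6] |1 - 6| = 5; 5 > 4, exceeds bound 4  fails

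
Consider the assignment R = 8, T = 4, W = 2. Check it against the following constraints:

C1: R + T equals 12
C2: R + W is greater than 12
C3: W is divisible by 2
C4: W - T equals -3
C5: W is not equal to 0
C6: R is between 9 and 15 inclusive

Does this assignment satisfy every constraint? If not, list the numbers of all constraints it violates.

C1: R + T = 8 + 4 = 12  ✓
C2: R + W = 8 + 2 = 10; 10 ≤ 12, bound 12 not met  ✗
C3: 2 / 2 = 1, so 2 divides 2  ✓
C4: W - T = 2 - 4 = -2, not -3  ✗
C5: W = 2, and 2 ≠ 0  ✓
C6: R = 8 is outside [9, 15]  ✗

The assignment fails constraints 2, 4, and 6.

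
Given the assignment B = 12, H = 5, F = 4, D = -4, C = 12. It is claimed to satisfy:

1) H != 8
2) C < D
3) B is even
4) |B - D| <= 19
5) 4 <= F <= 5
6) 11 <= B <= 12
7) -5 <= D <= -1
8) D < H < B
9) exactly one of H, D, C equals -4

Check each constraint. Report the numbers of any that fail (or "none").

Constraint 2 is violated.

1) H = 5, and 5 ≠ 8  holds
2) C = 12, D = -4; 12 ≥ -4 (want <)  fails
3) B = 12 is even  holds
4) |12 - (-4)| = 16; 16 ≤ 19  holds
5) F = 4 lies in [4, 5]  holds
6) B = 12 lies in [11, 12]  holds
7) D = -4 lies in [-5, -1]  holds
8) values -4 < 5 < 12  holds
9) H=5, D=-4, C=12; 1 of them equals -4  holds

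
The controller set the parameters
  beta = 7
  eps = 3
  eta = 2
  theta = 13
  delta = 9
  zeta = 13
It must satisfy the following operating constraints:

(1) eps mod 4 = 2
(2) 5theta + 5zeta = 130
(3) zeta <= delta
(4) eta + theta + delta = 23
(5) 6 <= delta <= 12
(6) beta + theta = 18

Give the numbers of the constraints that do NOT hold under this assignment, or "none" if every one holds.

(1) 3 mod 4 = 3, not 2  no
(2) 5theta + 5zeta = 5(13) + 5(13) = 130  yes
(3) zeta = 13, delta = 9; 13 > 9 (want ≤)  no
(4) eta + theta + delta = 2 + 13 + 9 = 24, not 23  no
(5) delta = 9 lies in [6, 12]  yes
(6) beta + theta = 7 + 13 = 20, not 18  no

The assignment fails constraints 1, 3, 4, 6.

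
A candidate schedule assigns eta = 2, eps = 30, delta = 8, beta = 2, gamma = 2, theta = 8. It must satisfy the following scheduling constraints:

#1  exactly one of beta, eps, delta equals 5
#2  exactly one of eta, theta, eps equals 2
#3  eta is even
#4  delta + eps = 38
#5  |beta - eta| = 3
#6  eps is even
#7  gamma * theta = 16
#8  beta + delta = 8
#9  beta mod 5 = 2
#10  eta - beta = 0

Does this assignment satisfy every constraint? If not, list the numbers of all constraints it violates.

The assignment fails constraints 1, 5, 8.

#1 beta=2, eps=30, delta=8; 0 of them equal 5, not exactly one  FAIL
#2 eta=2, theta=8, eps=30; 1 of them equals 2  OK
#3 eta = 2 is even  OK
#4 delta + eps = 8 + 30 = 38  OK
#5 |2 - 2| = 0, not 3  FAIL
#6 eps = 30 is even  OK
#7 gamma * theta = 2 * 8 = 16  OK
#8 beta + delta = 2 + 8 = 10, not 8  FAIL
#9 2 mod 5 = 2  OK
#10 eta - beta = 2 - 2 = 0  OK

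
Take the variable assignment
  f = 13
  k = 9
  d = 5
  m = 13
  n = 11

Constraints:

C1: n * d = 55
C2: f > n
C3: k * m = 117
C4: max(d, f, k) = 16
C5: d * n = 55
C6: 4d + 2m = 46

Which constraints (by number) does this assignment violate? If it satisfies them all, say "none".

Constraint 4 is violated.

C1: n * d = 11 * 5 = 55  ✓
C2: f = 13, n = 11; 13 > 11  ✓
C3: k * m = 9 * 13 = 117  ✓
C4: max(5, 13, 9) = 13, not 16  ✗
C5: d * n = 5 * 11 = 55  ✓
C6: 4d + 2m = 4(5) + 2(13) = 46  ✓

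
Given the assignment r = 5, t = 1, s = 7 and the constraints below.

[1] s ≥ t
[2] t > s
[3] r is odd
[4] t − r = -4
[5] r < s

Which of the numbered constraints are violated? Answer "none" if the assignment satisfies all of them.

[1] s = 7, t = 1; 7 ≥ 1 — satisfied.
[2] t = 1, s = 7; 1 ≤ 7 (want >) — violated.
[3] r = 5 is odd — satisfied.
[4] t − r = 1 − 5 = -4 — satisfied.
[5] r = 5, s = 7; 5 < 7 — satisfied.

The assignment fails constraint 2.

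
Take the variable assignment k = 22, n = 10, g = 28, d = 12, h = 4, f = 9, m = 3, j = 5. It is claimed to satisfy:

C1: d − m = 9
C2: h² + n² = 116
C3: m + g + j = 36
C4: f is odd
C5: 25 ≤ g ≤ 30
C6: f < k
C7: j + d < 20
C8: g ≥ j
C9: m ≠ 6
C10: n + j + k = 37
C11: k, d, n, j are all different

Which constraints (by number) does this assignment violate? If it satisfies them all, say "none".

All constraints are satisfied.

C1: d − m = 12 − 3 = 9  ✔
C2: h² + n² = 4² + 10² = 16 + 100 = 116  ✔
C3: m + g + j = 3 + 28 + 5 = 36  ✔
C4: f = 9 is odd  ✔
C5: g = 28 lies in [25, 30]  ✔
C6: f = 9, k = 22; 9 < 22  ✔
C7: j + d = 5 + 12 = 17; 17 < 20  ✔
C8: g = 28, j = 5; 28 ≥ 5  ✔
C9: m = 3, and 3 ≠ 6  ✔
C10: n + j + k = 10 + 5 + 22 = 37  ✔
C11: values 22, 12, 10, 5 are pairwise distinct  ✔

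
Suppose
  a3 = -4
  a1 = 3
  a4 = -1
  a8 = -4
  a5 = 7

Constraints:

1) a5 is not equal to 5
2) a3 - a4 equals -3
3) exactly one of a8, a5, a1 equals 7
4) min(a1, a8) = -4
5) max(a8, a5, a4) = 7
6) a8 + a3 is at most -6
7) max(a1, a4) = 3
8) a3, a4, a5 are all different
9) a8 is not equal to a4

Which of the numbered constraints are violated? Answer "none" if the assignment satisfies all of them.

1) a5 = 7, and 7 ≠ 5 — holds.
2) a3 - a4 = -4 - (-1) = -3 — holds.
3) a8=-4, a5=7, a1=3; 1 of them equals 7 — holds.
4) min(3, -4) = -4 — holds.
5) max(-4, 7, -1) = 7 — holds.
6) a8 + a3 = -4 + (-4) = -8; -8 ≤ -6 — holds.
7) max(3, -1) = 3 — holds.
8) values -4, -1, 7 are pairwise distinct — holds.
9) a8 = -4, a4 = -1; distinct — holds.

All constraints are satisfied.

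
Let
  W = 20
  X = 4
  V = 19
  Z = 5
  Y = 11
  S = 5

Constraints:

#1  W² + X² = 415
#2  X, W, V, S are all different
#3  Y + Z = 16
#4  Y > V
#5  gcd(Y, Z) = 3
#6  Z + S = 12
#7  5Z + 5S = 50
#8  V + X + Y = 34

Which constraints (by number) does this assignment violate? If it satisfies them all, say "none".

Constraints 1, 4, 5, and 6 do not hold.

#1 W² + X² = 20² + 4² = 400 + 16 = 416, not 415 — does not hold.
#2 values 4, 20, 19, 5 are pairwise distinct — holds.
#3 Y + Z = 11 + 5 = 16 — holds.
#4 Y = 11, V = 19; 11 ≤ 19 (want >) — does not hold.
#5 gcd(11, 5) = 1, not 3 — does not hold.
#6 Z + S = 5 + 5 = 10, not 12 — does not hold.
#7 5Z + 5S = 5(5) + 5(5) = 50 — holds.
#8 V + X + Y = 19 + 4 + 11 = 34 — holds.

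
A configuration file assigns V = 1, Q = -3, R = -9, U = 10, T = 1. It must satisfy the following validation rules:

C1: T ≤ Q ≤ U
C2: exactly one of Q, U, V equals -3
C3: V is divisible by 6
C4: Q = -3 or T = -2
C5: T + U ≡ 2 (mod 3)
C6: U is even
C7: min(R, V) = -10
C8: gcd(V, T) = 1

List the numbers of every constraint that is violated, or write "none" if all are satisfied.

C1: values 1, -3, 10; T = 1 is not ≤ Q = -3  ✗
C2: Q=-3, U=10, V=1; 1 of them equals -3  ✓
C3: 1 = 6×0 + 1, so 6 does not divide 1  ✗
C4: Q = -3 = -3 (first disjunct)  ✓
C5: T + U = 11; 11 mod 3 = 2  ✓
C6: U = 10 is even  ✓
C7: min(-9, 1) = -9, not -10  ✗
C8: gcd(1, 1) = 1  ✓

Constraints 1, 3, and 7 are violated.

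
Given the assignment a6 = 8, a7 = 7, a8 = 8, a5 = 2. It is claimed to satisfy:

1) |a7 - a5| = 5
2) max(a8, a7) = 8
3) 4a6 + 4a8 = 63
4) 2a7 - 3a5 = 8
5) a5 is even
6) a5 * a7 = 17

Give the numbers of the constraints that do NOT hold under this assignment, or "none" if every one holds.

1) |7 - 2| = 5 — holds.
2) max(8, 7) = 8 — holds.
3) 4a6 + 4a8 = 4(8) + 4(8) = 64, not 63 — fails.
4) 2a7 - 3a5 = 2(7) - 3(2) = 8 — holds.
5) a5 = 2 is even — holds.
6) a5 * a7 = 2 * 7 = 14, not 17 — fails.

Constraints 3, 6 are violated.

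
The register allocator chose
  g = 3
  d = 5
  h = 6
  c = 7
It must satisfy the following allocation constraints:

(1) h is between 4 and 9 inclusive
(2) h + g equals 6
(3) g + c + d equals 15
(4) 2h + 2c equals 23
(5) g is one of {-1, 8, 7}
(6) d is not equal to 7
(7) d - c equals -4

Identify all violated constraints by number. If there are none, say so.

(1) h = 6 lies in [4, 9]  ✓
(2) h + g = 6 + 3 = 9, not 6  ✗
(3) g + c + d = 3 + 7 + 5 = 15  ✓
(4) 2h + 2c = 2(6) + 2(7) = 26, not 23  ✗
(5) g = 3 is not in {-1, 8, 7}  ✗
(6) d = 5, and 5 ≠ 7  ✓
(7) d - c = 5 - 7 = -2, not -4  ✗

No — constraints 2, 4, 5, and 7 are not satisfied.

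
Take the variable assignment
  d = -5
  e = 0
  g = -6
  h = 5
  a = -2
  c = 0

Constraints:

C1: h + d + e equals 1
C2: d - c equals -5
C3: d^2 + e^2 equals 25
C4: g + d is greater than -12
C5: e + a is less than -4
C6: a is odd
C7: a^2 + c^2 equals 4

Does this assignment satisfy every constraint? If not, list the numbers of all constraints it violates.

No — constraints 1, 5, 6 are not satisfied.

C1: h + d + e = 5 + (-5) + 0 = 0, not 1 — violated.
C2: d - c = -5 - 0 = -5 — satisfied.
C3: d^2 + e^2 = (-5)^2 + 0^2 = 25 + 0 = 25 — satisfied.
C4: g + d = -6 + (-5) = -11; -11 > -12 — satisfied.
C5: e + a = 0 + (-2) = -2; -2 ≥ -4, bound -4 not met — violated.
C6: a = -2 is even — violated.
C7: a^2 + c^2 = (-2)^2 + 0^2 = 4 + 0 = 4 — satisfied.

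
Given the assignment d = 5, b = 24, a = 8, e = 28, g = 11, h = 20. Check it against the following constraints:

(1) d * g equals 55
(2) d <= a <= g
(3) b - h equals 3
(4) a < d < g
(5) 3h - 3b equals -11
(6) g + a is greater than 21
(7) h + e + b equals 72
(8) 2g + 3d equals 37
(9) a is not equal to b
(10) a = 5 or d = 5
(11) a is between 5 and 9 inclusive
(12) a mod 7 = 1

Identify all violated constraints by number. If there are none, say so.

Constraints 3, 4, 5, and 6 are violated.

(1) d * g = 5 * 11 = 55 — satisfied.
(2) values 5 <= 8 <= 11 — satisfied.
(3) b - h = 24 - 20 = 4, not 3 — violated.
(4) values 8, 5, 11; a = 8 is not < d = 5 — violated.
(5) 3h - 3b = 3(20) - 3(24) = -12, not -11 — violated.
(6) g + a = 11 + 8 = 19; 19 ≤ 21, bound 21 not met — violated.
(7) h + e + b = 20 + 28 + 24 = 72 — satisfied.
(8) 2g + 3d = 2(11) + 3(5) = 37 — satisfied.
(9) a = 8, b = 24; distinct — satisfied.
(10) a = 8 ≠ 5, but d = 5 = 5 (second disjunct) — satisfied.
(11) a = 8 lies in [5, 9] — satisfied.
(12) 8 mod 7 = 1 — satisfied.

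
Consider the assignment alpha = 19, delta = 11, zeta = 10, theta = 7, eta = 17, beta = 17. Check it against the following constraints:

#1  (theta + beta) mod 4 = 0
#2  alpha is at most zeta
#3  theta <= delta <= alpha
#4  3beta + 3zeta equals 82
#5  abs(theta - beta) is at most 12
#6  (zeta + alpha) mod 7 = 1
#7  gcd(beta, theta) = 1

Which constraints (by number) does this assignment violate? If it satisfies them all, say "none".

#1 theta + beta = 24; 24 mod 4 = 0 — satisfied.
#2 alpha = 19, zeta = 10; 19 > 10 (want ≤) — violated.
#3 values 7 <= 11 <= 19 — satisfied.
#4 3beta + 3zeta = 3(17) + 3(10) = 81, not 82 — violated.
#5 abs(7 - 17) = 10; 10 ≤ 12 — satisfied.
#6 zeta + alpha = 29; 29 mod 7 = 1 — satisfied.
#7 gcd(17, 7) = 1 — satisfied.

Constraints 2 and 4 do not hold.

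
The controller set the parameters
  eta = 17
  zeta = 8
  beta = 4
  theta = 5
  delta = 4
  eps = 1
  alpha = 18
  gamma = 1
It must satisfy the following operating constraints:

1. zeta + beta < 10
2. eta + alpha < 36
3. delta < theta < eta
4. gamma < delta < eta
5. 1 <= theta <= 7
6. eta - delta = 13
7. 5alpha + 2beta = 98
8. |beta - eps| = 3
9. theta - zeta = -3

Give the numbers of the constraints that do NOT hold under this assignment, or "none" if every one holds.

1. zeta + beta = 8 + 4 = 12; 12 ≥ 10, bound 10 not met — fails.
2. eta + alpha = 17 + 18 = 35; 35 < 36 — holds.
3. values 4 < 5 < 17 — holds.
4. values 1 < 4 < 17 — holds.
5. theta = 5 lies in [1, 7] — holds.
6. eta - delta = 17 - 4 = 13 — holds.
7. 5alpha + 2beta = 5(18) + 2(4) = 98 — holds.
8. |4 - 1| = 3 — holds.
9. theta - zeta = 5 - 8 = -3 — holds.

Constraint 1 is violated.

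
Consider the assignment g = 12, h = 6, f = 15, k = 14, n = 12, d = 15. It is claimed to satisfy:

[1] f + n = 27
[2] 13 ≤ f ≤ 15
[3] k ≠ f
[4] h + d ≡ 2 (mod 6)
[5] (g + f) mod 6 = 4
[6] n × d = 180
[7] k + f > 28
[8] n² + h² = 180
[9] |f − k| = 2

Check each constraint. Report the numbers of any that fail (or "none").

No — constraints 4, 5, and 9 are not satisfied.

[1] f + n = 15 + 12 = 27 — holds.
[2] f = 15 lies in [13, 15] — holds.
[3] k = 14, f = 15; distinct — holds.
[4] h + d = 21; 21 mod 6 = 3, not 2 — does not hold.
[5] g + f = 27; 27 mod 6 = 3, not 4 — does not hold.
[6] n × d = 12 × 15 = 180 — holds.
[7] k + f = 14 + 15 = 29; 29 > 28 — holds.
[8] n² + h² = 12² + 6² = 144 + 36 = 180 — holds.
[9] |15 − 14| = 1, not 2 — does not hold.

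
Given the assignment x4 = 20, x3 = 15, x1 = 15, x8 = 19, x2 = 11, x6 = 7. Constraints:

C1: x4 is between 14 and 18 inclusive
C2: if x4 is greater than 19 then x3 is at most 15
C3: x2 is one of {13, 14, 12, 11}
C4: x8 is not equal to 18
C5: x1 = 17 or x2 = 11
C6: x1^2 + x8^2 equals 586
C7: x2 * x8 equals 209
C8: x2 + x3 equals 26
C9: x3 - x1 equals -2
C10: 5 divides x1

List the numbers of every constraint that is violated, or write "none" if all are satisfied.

Constraints 1 and 9 do not hold.

C1: x4 = 20 is outside [14, 18]  false
C2: x4 = 20 > 19, so we need x3 ≤ 15; x3 = 15 ≤ 15  true
C3: x2 = 11 is in {13, 14, 12, 11}  true
C4: x8 = 19, and 19 ≠ 18  true
C5: x1 = 15 ≠ 17, but x2 = 11 = 11 (second disjunct)  true
C6: x1^2 + x8^2 = 15^2 + 19^2 = 225 + 361 = 586  true
C7: x2 * x8 = 11 * 19 = 209  true
C8: x2 + x3 = 11 + 15 = 26  true
C9: x3 - x1 = 15 - 15 = 0, not -2  false
C10: 15 / 5 = 3, so 5 divides 15  true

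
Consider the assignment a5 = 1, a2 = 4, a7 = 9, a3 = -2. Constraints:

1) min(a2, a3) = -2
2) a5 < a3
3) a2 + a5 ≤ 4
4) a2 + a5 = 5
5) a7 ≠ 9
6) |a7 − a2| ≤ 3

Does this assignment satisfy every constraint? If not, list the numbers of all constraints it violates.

Violated: 2, 3, 5, and 6.

1) min(4, -2) = -2 — holds.
2) a5 = 1, a3 = -2; 1 ≥ -2 (want <) — fails.
3) a2 + a5 = 4 + 1 = 5; 5 > 4, bound 4 not met — fails.
4) a2 + a5 = 4 + 1 = 5 — holds.
5) a7 = 9, but 9 is required to differ — fails.
6) |9 − 4| = 5; 5 > 3, exceeds bound 3 — fails.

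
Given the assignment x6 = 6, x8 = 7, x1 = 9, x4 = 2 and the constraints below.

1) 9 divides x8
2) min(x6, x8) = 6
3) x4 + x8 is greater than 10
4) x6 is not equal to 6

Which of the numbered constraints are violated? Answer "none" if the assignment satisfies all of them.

Constraints 1, 3, and 4 do not hold.

1) 7 = 9*0 + 7, so 9 does not divide 7 — violated.
2) min(6, 7) = 6 — satisfied.
3) x4 + x8 = 2 + 7 = 9; 9 ≤ 10, bound 10 not met — violated.
4) x6 = 6, but 6 is required to differ — violated.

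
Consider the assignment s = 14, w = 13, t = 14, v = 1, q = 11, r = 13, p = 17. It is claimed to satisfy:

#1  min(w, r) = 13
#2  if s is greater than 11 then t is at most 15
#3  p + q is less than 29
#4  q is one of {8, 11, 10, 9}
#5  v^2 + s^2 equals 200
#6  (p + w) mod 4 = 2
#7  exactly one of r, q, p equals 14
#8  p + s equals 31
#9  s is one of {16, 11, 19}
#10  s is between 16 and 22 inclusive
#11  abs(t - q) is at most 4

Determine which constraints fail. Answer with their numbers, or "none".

The assignment fails constraints 5, 7, 9, 10.

#1 min(13, 13) = 13 — holds.
#2 s = 14 > 11, so we need t ≤ 15; t = 14 ≤ 15 — holds.
#3 p + q = 17 + 11 = 28; 28 < 29 — holds.
#4 q = 11 is in {8, 11, 10, 9} — holds.
#5 v^2 + s^2 = 1^2 + 14^2 = 1 + 196 = 197, not 200 — does not hold.
#6 p + w = 30; 30 mod 4 = 2 — holds.
#7 r=13, q=11, p=17; 0 of them equal 14, not exactly one — does not hold.
#8 p + s = 17 + 14 = 31 — holds.
#9 s = 14 is not in {16, 11, 19} — does not hold.
#10 s = 14 is outside [16, 22] — does not hold.
#11 abs(14 - 11) = 3; 3 ≤ 4 — holds.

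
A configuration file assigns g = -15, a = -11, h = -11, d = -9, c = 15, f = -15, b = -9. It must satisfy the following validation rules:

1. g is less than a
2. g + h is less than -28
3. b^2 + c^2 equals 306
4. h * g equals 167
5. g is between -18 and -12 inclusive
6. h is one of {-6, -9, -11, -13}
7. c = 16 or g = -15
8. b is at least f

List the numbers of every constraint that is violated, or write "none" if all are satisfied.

1. g = -15, a = -11; -15 < -11  ✔
2. g + h = -15 + (-11) = -26; -26 ≥ -28, bound -28 not met  ✘
3. b^2 + c^2 = (-9)^2 + 15^2 = 81 + 225 = 306  ✔
4. h * g = -11 * (-15) = 165, not 167  ✘
5. g = -15 lies in [-18, -12]  ✔
6. h = -11 is in {-6, -9, -11, -13}  ✔
7. c = 15 ≠ 16, but g = -15 = -15 (second disjunct)  ✔
8. b = -9, f = -15; -9 ≥ -15  ✔

The assignment fails constraints 2, 4.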